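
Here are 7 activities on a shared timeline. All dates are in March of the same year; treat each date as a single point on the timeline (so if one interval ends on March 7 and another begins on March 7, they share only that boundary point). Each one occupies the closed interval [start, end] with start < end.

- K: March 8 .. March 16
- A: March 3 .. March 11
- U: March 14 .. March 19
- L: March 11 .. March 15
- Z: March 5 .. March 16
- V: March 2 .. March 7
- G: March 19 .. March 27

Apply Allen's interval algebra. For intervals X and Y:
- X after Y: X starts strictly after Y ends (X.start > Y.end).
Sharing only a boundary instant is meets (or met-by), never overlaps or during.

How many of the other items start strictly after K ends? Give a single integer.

1

Target K = [March 8, March 16].
A [March 3, March 11] → overlaps → no.
G [March 19, March 27] → after → counts.
L [March 11, March 15] → during → no.
U [March 14, March 19] → overlapped-by → no.
V [March 2, March 7] → before → no.
Z [March 5, March 16] → finished-by → no.
Total: 1.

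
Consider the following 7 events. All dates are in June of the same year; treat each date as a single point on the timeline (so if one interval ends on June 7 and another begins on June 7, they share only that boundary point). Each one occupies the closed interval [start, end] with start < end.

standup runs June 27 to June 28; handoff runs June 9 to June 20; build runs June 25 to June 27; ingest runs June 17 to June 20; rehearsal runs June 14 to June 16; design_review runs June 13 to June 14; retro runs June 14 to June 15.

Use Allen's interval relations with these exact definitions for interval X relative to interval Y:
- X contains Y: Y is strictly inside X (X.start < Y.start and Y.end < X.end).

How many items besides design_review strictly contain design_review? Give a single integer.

Target design_review = [June 13, June 14].
build [June 25, June 27] → after → no.
handoff [June 9, June 20] → contains → counts.
ingest [June 17, June 20] → after → no.
rehearsal [June 14, June 16] → met-by → no.
retro [June 14, June 15] → met-by → no.
standup [June 27, June 28] → after → no.
Total: 1.

1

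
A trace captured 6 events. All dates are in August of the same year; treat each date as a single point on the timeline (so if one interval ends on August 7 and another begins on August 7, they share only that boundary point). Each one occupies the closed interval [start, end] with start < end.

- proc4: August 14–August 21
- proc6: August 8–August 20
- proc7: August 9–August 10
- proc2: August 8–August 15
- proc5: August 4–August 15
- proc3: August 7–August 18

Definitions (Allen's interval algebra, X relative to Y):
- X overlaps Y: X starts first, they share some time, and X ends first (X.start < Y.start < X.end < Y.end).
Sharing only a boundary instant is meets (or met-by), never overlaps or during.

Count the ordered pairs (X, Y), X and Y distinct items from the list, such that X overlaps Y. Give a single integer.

7

Checking all 30 ordered pairs for relation 'overlaps'; matching pairs in alphabetical order:
(proc2, proc4): proc2 overlaps proc4 ✓
(proc3, proc4): proc3 overlaps proc4 ✓
(proc3, proc6): proc3 overlaps proc6 ✓
(proc5, proc3): proc5 overlaps proc3 ✓
(proc5, proc4): proc5 overlaps proc4 ✓
(proc5, proc6): proc5 overlaps proc6 ✓
(proc6, proc4): proc6 overlaps proc4 ✓
Count: 7.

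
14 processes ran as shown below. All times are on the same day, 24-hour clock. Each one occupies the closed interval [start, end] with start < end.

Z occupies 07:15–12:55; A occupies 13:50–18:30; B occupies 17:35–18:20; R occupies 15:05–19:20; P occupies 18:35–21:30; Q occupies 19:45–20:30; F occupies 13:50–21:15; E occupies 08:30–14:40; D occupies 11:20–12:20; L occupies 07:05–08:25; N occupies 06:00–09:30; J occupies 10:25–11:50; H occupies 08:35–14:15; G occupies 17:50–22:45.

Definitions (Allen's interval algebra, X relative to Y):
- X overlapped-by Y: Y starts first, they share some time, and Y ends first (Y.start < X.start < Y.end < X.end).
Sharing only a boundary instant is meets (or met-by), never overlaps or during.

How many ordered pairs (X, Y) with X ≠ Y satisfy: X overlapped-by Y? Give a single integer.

18

Checking all 182 ordered pairs for relation 'overlapped-by'; matching pairs in alphabetical order:
(A, E): A overlapped-by E ✓
(A, H): A overlapped-by H ✓
(D, J): D overlapped-by J ✓
(E, N): E overlapped-by N ✓
(E, Z): E overlapped-by Z ✓
(F, E): F overlapped-by E ✓
(F, H): F overlapped-by H ✓
(G, A): G overlapped-by A ✓
(G, B): G overlapped-by B ✓
(G, F): G overlapped-by F ✓
(G, R): G overlapped-by R ✓
(H, N): H overlapped-by N ✓
(H, Z): H overlapped-by Z ✓
(P, F): P overlapped-by F ✓
(P, R): P overlapped-by R ✓
(R, A): R overlapped-by A ✓
(Z, L): Z overlapped-by L ✓
(Z, N): Z overlapped-by N ✓
Count: 18.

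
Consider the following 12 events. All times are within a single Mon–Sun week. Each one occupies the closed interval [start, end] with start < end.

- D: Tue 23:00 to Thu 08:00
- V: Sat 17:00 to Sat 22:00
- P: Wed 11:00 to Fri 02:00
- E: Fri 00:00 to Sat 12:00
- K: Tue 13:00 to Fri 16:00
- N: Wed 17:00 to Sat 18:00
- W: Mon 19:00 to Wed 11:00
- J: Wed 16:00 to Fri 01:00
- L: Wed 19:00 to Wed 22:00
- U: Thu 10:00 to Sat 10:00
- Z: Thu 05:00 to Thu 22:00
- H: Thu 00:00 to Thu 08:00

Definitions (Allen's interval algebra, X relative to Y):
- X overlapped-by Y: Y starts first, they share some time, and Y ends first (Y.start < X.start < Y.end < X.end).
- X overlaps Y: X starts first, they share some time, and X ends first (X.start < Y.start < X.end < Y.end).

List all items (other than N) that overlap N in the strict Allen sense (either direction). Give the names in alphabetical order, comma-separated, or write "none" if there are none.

Target N = [Wed 17:00, Sat 18:00].
D [Tue 23:00, Thu 08:00] → overlaps → yes.
E [Fri 00:00, Sat 12:00] → during → no.
H [Thu 00:00, Thu 08:00] → during → no.
J [Wed 16:00, Fri 01:00] → overlaps → yes.
K [Tue 13:00, Fri 16:00] → overlaps → yes.
L [Wed 19:00, Wed 22:00] → during → no.
P [Wed 11:00, Fri 02:00] → overlaps → yes.
U [Thu 10:00, Sat 10:00] → during → no.
V [Sat 17:00, Sat 22:00] → overlapped-by → yes.
W [Mon 19:00, Wed 11:00] → before → no.
Z [Thu 05:00, Thu 22:00] → during → no.
Result: D, J, K, P, V.

D, J, K, P, V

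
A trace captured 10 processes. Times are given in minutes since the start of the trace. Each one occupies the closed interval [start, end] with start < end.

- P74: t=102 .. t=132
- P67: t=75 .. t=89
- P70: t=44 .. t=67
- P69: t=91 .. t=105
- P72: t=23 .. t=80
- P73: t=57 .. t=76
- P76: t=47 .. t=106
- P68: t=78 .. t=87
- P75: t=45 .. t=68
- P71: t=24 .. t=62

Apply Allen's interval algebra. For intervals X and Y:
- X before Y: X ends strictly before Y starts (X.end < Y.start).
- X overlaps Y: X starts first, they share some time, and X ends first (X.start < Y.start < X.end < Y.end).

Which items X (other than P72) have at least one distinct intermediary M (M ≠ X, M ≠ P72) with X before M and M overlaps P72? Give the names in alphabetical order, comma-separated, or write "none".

none

Target P72 = [t=23, t=80].
Intermediaries M with M overlaps P72: none.
Union: none.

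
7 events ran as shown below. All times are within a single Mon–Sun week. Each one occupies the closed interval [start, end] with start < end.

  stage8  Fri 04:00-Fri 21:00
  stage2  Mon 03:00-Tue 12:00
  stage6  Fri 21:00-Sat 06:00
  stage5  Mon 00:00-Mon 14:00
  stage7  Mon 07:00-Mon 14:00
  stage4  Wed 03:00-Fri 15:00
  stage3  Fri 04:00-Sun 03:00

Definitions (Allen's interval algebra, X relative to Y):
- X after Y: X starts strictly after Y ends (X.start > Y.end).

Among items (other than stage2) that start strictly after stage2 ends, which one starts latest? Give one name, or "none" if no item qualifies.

Target stage2 = [Mon 03:00, Tue 12:00].
stage3 [Fri 04:00, Sun 03:00] → after → candidate.
stage4 [Wed 03:00, Fri 15:00] → after → candidate.
stage5 [Mon 00:00, Mon 14:00] → overlaps → excluded.
stage6 [Fri 21:00, Sat 06:00] → after → candidate.
stage7 [Mon 07:00, Mon 14:00] → during → excluded.
stage8 [Fri 04:00, Fri 21:00] → after → candidate.
Among candidates, latest start is Fri 21:00 → stage6.

stage6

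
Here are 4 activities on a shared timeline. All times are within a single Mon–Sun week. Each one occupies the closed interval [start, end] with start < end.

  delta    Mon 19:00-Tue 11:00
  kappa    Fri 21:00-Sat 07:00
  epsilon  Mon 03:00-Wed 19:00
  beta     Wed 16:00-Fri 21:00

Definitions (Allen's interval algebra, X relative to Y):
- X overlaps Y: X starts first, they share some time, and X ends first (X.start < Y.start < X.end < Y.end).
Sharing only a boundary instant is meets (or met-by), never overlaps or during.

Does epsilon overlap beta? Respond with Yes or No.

epsilon = [Mon 03:00, Wed 19:00], beta = [Wed 16:00, Fri 21:00].
Actual relation of epsilon to beta: overlaps.
Asked whether 'overlaps' holds → Yes.

Yes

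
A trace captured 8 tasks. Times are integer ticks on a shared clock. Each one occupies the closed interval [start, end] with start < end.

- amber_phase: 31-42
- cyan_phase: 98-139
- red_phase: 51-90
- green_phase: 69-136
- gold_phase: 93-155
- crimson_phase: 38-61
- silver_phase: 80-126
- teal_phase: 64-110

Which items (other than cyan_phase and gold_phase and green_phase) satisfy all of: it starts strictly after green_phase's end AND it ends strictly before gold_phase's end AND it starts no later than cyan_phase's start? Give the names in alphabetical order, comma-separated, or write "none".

none

Conditions: its start is strictly after green_phase's end (X.start > 136) AND its end is strictly before gold_phase's end (X.end < 155) AND its start is no later than cyan_phase's start (X.start <= 98).
amber_phase: start 31 > 136? ✗; end 42 < 155? ✓; start 31 <= 98? ✓ → no.
crimson_phase: start 38 > 136? ✗; end 61 < 155? ✓; start 38 <= 98? ✓ → no.
red_phase: start 51 > 136? ✗; end 90 < 155? ✓; start 51 <= 98? ✓ → no.
silver_phase: start 80 > 136? ✗; end 126 < 155? ✓; start 80 <= 98? ✓ → no.
teal_phase: start 64 > 136? ✗; end 110 < 155? ✓; start 64 <= 98? ✓ → no.
Result: none.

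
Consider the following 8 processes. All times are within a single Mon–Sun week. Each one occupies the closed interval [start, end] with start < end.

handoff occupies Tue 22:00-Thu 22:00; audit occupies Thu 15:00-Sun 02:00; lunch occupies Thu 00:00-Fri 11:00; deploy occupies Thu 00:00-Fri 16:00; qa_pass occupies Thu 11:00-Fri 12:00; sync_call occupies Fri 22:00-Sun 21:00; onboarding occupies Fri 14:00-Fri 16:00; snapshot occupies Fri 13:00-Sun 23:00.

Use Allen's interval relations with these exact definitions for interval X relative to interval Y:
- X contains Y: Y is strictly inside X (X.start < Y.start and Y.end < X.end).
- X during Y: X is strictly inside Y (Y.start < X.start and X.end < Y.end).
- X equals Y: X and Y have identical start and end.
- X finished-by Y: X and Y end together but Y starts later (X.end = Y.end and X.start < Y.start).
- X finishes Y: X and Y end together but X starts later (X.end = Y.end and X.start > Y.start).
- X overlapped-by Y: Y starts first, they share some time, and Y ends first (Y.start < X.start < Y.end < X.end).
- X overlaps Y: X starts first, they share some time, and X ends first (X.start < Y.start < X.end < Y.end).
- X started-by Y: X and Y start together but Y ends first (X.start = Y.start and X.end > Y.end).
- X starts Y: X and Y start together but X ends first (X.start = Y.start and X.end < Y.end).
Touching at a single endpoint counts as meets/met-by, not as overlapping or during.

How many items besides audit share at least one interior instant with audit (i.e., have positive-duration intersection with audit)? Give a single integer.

Target audit = [Thu 15:00, Sun 02:00].
deploy [Thu 00:00, Fri 16:00] → overlaps → counts.
handoff [Tue 22:00, Thu 22:00] → overlaps → counts.
lunch [Thu 00:00, Fri 11:00] → overlaps → counts.
onboarding [Fri 14:00, Fri 16:00] → during → counts.
qa_pass [Thu 11:00, Fri 12:00] → overlaps → counts.
snapshot [Fri 13:00, Sun 23:00] → overlapped-by → counts.
sync_call [Fri 22:00, Sun 21:00] → overlapped-by → counts.
Total: 7.

7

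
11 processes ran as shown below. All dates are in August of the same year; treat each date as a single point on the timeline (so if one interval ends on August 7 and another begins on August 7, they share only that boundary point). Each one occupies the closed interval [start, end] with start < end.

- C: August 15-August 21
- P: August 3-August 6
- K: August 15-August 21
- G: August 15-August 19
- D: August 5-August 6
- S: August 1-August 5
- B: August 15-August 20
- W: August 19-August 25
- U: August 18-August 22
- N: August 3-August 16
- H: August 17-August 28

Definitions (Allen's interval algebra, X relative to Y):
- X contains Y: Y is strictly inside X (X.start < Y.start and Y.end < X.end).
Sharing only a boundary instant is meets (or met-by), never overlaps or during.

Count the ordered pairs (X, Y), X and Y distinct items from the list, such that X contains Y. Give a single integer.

Checking all 110 ordered pairs for relation 'contains'; matching pairs in alphabetical order:
(H, U): H contains U ✓
(H, W): H contains W ✓
(N, D): N contains D ✓
Count: 3.

3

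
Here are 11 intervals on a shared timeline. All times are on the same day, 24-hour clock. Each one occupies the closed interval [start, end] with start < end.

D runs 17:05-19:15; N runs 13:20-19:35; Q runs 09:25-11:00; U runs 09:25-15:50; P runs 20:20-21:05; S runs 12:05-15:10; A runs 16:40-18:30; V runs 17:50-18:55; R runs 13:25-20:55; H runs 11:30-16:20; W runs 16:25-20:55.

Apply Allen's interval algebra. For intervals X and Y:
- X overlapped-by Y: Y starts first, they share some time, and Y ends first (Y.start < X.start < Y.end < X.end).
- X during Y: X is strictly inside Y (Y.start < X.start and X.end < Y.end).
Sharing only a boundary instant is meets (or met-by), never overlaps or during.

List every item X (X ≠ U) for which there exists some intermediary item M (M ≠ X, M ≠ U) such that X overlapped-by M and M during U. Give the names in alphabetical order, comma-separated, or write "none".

N, R

Target U = [09:25, 15:50].
Intermediaries M with M during U: S.
Via S — items with X overlapped-by S: N, R.
Union: N, R.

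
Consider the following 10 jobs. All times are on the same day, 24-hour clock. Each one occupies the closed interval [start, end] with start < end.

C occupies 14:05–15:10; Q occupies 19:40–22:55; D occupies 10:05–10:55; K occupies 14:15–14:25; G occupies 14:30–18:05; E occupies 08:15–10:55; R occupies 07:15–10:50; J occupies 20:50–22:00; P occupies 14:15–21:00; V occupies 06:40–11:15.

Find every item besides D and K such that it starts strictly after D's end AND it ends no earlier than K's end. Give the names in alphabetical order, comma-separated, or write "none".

C, G, J, P, Q

Conditions: its start is strictly after D's end (X.start > 10:55) AND its end is no earlier than K's end (X.end >= 14:25).
C: start 14:05 > 10:55? ✓; end 15:10 >= 14:25? ✓ → yes.
E: start 08:15 > 10:55? ✗; end 10:55 >= 14:25? ✗ → no.
G: start 14:30 > 10:55? ✓; end 18:05 >= 14:25? ✓ → yes.
J: start 20:50 > 10:55? ✓; end 22:00 >= 14:25? ✓ → yes.
P: start 14:15 > 10:55? ✓; end 21:00 >= 14:25? ✓ → yes.
Q: start 19:40 > 10:55? ✓; end 22:55 >= 14:25? ✓ → yes.
R: start 07:15 > 10:55? ✗; end 10:50 >= 14:25? ✗ → no.
V: start 06:40 > 10:55? ✗; end 11:15 >= 14:25? ✗ → no.
Result: C, G, J, P, Q.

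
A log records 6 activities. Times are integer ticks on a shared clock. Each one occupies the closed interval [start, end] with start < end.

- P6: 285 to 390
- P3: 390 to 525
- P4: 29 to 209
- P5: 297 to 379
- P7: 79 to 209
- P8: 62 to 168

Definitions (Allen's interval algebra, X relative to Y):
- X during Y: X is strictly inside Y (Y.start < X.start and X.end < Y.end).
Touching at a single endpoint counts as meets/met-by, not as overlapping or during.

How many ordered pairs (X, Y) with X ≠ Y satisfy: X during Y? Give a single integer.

Checking all 30 ordered pairs for relation 'during'; matching pairs in alphabetical order:
(P5, P6): P5 during P6 ✓
(P8, P4): P8 during P4 ✓
Count: 2.

2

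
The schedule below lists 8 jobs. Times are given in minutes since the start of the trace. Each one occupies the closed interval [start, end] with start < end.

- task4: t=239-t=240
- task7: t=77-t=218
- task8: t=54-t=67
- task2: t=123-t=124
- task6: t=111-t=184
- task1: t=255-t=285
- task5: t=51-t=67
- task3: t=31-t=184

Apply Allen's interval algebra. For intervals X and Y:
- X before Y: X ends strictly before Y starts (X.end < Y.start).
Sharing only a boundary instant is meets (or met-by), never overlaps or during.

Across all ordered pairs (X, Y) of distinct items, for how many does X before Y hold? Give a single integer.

Checking all 56 ordered pairs for relation 'before'; matching pairs in alphabetical order:
(task2, task1): task2 before task1 ✓
(task2, task4): task2 before task4 ✓
(task3, task1): task3 before task1 ✓
(task3, task4): task3 before task4 ✓
(task4, task1): task4 before task1 ✓
(task5, task1): task5 before task1 ✓
(task5, task2): task5 before task2 ✓
(task5, task4): task5 before task4 ✓
(task5, task6): task5 before task6 ✓
(task5, task7): task5 before task7 ✓
(task6, task1): task6 before task1 ✓
(task6, task4): task6 before task4 ✓
(task7, task1): task7 before task1 ✓
(task7, task4): task7 before task4 ✓
(task8, task1): task8 before task1 ✓
(task8, task2): task8 before task2 ✓
(task8, task4): task8 before task4 ✓
(task8, task6): task8 before task6 ✓
(task8, task7): task8 before task7 ✓
Count: 19.

19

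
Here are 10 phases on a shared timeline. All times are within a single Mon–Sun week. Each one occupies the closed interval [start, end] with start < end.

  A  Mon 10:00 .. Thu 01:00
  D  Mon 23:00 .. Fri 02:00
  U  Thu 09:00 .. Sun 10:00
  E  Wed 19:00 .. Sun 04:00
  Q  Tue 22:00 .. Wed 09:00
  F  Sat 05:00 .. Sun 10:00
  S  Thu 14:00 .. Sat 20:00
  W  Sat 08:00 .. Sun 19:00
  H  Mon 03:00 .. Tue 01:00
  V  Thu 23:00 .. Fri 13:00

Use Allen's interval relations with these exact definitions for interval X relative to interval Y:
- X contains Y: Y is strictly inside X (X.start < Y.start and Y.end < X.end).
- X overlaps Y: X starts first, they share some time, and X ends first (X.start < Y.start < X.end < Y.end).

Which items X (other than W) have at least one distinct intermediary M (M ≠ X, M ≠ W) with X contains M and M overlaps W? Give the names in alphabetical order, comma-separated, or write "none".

Target W = [Sat 08:00, Sun 19:00].
Intermediaries M with M overlaps W: E, F, S, U.
Via E — items with X contains E: none.
Via F — items with X contains F: none.
Via S — items with X contains S: E, U.
Via U — items with X contains U: none.
Union: E, U.

E, U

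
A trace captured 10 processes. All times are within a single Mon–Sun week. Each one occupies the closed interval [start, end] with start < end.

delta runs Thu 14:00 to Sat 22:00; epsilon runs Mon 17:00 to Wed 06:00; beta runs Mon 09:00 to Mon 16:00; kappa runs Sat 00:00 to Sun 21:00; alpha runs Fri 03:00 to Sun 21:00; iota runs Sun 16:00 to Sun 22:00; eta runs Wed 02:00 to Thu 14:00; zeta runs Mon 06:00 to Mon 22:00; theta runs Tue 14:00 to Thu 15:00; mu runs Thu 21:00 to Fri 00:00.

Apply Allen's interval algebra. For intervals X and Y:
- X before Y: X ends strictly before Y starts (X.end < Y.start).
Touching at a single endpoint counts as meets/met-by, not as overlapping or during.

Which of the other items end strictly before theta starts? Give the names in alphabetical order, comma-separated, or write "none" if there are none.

Target theta = [Tue 14:00, Thu 15:00].
alpha [Fri 03:00, Sun 21:00] → after → no.
beta [Mon 09:00, Mon 16:00] → before → yes.
delta [Thu 14:00, Sat 22:00] → overlapped-by → no.
epsilon [Mon 17:00, Wed 06:00] → overlaps → no.
eta [Wed 02:00, Thu 14:00] → during → no.
iota [Sun 16:00, Sun 22:00] → after → no.
kappa [Sat 00:00, Sun 21:00] → after → no.
mu [Thu 21:00, Fri 00:00] → after → no.
zeta [Mon 06:00, Mon 22:00] → before → yes.
Result: beta, zeta.

beta, zeta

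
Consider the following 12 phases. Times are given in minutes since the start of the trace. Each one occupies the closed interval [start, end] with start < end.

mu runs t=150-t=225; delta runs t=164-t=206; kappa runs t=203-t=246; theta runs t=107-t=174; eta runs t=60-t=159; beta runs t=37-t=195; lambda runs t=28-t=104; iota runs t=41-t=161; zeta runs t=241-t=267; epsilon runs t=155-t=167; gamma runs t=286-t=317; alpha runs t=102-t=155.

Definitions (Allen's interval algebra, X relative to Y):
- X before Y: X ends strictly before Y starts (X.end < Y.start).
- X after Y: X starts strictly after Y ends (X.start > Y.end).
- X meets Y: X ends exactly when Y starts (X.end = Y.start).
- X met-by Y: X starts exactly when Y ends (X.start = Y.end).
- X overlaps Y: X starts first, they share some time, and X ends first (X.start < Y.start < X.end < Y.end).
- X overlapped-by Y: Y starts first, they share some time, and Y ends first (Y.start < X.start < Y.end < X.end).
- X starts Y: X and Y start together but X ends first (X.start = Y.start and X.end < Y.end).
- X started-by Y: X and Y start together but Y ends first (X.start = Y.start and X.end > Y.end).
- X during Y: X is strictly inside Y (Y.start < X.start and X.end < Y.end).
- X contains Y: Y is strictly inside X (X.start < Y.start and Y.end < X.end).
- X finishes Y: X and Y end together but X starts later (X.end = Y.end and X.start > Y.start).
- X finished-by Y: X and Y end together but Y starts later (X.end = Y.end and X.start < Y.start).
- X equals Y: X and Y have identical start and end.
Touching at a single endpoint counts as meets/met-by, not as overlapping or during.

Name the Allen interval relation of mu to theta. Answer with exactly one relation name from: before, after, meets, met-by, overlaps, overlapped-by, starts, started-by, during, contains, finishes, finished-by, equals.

mu = [t=150, t=225]; theta = [t=107, t=174].
Compare endpoints: mu.start > theta.start, mu.start < theta.end, mu.end > theta.start, mu.end > theta.end.
That pattern is 'overlapped-by'.

overlapped-by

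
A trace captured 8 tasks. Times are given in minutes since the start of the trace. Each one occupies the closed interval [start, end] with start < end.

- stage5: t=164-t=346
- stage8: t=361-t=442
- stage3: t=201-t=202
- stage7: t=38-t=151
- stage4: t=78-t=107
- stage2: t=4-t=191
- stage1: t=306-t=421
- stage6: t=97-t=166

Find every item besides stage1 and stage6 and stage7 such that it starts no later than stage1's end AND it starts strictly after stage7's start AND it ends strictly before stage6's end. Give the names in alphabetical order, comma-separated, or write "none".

stage4

Conditions: its start is no later than stage1's end (X.start <= t=421) AND its start is strictly after stage7's start (X.start > t=38) AND its end is strictly before stage6's end (X.end < t=166).
stage2: start t=4 <= t=421? ✓; start t=4 > t=38? ✗; end t=191 < t=166? ✗ → no.
stage3: start t=201 <= t=421? ✓; start t=201 > t=38? ✓; end t=202 < t=166? ✗ → no.
stage4: start t=78 <= t=421? ✓; start t=78 > t=38? ✓; end t=107 < t=166? ✓ → yes.
stage5: start t=164 <= t=421? ✓; start t=164 > t=38? ✓; end t=346 < t=166? ✗ → no.
stage8: start t=361 <= t=421? ✓; start t=361 > t=38? ✓; end t=442 < t=166? ✗ → no.
Result: stage4.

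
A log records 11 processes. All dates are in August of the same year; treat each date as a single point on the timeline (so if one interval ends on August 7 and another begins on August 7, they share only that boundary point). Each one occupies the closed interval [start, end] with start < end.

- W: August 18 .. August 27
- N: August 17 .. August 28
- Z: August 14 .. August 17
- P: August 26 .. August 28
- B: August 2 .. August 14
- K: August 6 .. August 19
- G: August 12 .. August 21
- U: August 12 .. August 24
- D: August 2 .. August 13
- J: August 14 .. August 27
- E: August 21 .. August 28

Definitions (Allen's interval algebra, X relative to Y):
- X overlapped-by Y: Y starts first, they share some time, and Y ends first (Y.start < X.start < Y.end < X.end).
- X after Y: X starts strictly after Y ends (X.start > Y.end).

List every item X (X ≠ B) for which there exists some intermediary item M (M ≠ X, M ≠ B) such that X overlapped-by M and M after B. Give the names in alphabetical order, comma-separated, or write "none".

Target B = [August 2, August 14].
Intermediaries M with M after B: E, N, P, W.
Via E — items with X overlapped-by E: none.
Via N — items with X overlapped-by N: none.
Via P — items with X overlapped-by P: none.
Via W — items with X overlapped-by W: E, P.
Union: E, P.

E, P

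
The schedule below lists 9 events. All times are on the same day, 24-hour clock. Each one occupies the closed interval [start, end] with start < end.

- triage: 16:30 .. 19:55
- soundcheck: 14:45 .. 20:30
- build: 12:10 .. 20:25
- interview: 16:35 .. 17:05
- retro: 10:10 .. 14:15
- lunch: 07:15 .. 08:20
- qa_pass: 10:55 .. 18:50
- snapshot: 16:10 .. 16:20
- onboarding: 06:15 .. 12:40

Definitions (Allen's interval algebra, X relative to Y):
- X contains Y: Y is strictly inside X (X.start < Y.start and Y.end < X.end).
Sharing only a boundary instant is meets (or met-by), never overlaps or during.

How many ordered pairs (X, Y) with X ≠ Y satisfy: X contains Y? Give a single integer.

Checking all 72 ordered pairs for relation 'contains'; matching pairs in alphabetical order:
(build, interview): build contains interview ✓
(build, snapshot): build contains snapshot ✓
(build, triage): build contains triage ✓
(onboarding, lunch): onboarding contains lunch ✓
(qa_pass, interview): qa_pass contains interview ✓
(qa_pass, snapshot): qa_pass contains snapshot ✓
(soundcheck, interview): soundcheck contains interview ✓
(soundcheck, snapshot): soundcheck contains snapshot ✓
(soundcheck, triage): soundcheck contains triage ✓
(triage, interview): triage contains interview ✓
Count: 10.

10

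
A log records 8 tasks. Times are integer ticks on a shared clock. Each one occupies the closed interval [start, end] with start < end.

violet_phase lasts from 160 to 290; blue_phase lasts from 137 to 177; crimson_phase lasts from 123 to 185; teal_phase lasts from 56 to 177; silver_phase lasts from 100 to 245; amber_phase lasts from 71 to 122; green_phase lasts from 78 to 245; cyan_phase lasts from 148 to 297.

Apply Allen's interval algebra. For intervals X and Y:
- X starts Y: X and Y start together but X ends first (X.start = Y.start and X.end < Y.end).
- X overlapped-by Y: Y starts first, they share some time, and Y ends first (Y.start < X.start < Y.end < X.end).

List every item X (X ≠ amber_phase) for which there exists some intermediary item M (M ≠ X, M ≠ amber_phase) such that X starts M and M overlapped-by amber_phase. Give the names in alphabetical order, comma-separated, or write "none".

none

Target amber_phase = [71, 122].
Intermediaries M with M overlapped-by amber_phase: green_phase, silver_phase.
Via green_phase — items with X starts green_phase: none.
Via silver_phase — items with X starts silver_phase: none.
Union: none.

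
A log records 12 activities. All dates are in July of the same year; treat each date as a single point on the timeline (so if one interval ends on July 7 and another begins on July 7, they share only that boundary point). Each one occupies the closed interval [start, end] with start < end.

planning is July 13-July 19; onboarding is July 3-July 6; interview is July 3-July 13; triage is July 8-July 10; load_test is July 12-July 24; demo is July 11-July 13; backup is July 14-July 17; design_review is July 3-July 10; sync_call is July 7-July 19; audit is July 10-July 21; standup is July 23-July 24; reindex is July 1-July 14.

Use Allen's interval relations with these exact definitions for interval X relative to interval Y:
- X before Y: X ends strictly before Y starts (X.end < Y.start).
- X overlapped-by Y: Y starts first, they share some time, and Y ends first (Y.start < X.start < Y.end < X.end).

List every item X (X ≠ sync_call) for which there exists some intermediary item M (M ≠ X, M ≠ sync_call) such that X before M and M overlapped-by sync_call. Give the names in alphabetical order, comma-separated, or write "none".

Target sync_call = [July 7, July 19].
Intermediaries M with M overlapped-by sync_call: audit, load_test.
Via audit — items with X before audit: onboarding.
Via load_test — items with X before load_test: design_review, onboarding, triage.
Union: design_review, onboarding, triage.

design_review, onboarding, triage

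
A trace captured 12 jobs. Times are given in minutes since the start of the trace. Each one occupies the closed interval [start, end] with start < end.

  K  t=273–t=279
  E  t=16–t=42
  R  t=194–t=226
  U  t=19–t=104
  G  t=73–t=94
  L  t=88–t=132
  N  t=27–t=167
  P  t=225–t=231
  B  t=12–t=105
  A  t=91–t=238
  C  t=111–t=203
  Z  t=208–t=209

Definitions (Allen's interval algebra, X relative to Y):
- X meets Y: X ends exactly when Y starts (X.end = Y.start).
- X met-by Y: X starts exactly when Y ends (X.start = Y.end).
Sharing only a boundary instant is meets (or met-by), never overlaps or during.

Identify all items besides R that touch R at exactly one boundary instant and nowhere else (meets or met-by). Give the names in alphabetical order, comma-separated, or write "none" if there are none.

none

Target R = [t=194, t=226].
A [t=91, t=238] → contains → no.
B [t=12, t=105] → before → no.
C [t=111, t=203] → overlaps → no.
E [t=16, t=42] → before → no.
G [t=73, t=94] → before → no.
K [t=273, t=279] → after → no.
L [t=88, t=132] → before → no.
N [t=27, t=167] → before → no.
P [t=225, t=231] → overlapped-by → no.
U [t=19, t=104] → before → no.
Z [t=208, t=209] → during → no.
Result: none.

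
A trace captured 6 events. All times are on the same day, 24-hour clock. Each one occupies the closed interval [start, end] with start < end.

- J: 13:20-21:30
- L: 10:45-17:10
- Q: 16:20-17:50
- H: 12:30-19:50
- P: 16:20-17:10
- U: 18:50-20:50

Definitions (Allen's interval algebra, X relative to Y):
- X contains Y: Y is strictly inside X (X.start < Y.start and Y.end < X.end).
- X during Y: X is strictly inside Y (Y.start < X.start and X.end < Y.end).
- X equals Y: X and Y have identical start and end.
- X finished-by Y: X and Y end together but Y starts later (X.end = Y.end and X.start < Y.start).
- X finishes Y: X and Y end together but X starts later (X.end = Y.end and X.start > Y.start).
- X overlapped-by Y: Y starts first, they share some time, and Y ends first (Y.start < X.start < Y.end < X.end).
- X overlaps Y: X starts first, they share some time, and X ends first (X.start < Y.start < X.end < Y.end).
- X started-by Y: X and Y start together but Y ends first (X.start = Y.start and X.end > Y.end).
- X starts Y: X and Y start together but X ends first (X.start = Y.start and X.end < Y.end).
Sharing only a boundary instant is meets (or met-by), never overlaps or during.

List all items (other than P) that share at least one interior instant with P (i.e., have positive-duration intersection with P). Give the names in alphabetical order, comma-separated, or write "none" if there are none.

H, J, L, Q

Target P = [16:20, 17:10].
H [12:30, 19:50] → contains → yes.
J [13:20, 21:30] → contains → yes.
L [10:45, 17:10] → finished-by → yes.
Q [16:20, 17:50] → started-by → yes.
U [18:50, 20:50] → after → no.
Result: H, J, L, Q.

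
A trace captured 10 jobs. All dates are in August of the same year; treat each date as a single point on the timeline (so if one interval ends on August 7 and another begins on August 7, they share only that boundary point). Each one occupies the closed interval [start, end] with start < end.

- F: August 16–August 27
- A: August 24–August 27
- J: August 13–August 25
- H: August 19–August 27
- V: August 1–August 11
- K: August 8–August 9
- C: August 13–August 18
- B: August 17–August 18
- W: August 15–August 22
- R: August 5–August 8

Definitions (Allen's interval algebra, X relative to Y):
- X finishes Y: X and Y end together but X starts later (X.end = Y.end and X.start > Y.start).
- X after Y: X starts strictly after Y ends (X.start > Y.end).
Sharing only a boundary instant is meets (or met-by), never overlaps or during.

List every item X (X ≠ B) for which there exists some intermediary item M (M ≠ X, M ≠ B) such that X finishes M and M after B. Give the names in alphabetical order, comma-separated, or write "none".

A

Target B = [August 17, August 18].
Intermediaries M with M after B: A, H.
Via A — items with X finishes A: none.
Via H — items with X finishes H: A.
Union: A.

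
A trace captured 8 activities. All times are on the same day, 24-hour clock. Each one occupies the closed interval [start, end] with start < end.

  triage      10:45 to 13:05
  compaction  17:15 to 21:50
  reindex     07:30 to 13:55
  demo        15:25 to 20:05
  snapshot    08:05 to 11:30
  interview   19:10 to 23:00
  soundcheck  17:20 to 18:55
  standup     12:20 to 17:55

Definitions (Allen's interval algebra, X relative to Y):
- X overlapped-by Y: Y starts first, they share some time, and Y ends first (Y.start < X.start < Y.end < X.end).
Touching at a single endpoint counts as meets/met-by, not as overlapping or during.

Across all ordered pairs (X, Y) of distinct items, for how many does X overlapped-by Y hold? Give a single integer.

9

Checking all 56 ordered pairs for relation 'overlapped-by'; matching pairs in alphabetical order:
(compaction, demo): compaction overlapped-by demo ✓
(compaction, standup): compaction overlapped-by standup ✓
(demo, standup): demo overlapped-by standup ✓
(interview, compaction): interview overlapped-by compaction ✓
(interview, demo): interview overlapped-by demo ✓
(soundcheck, standup): soundcheck overlapped-by standup ✓
(standup, reindex): standup overlapped-by reindex ✓
(standup, triage): standup overlapped-by triage ✓
(triage, snapshot): triage overlapped-by snapshot ✓
Count: 9.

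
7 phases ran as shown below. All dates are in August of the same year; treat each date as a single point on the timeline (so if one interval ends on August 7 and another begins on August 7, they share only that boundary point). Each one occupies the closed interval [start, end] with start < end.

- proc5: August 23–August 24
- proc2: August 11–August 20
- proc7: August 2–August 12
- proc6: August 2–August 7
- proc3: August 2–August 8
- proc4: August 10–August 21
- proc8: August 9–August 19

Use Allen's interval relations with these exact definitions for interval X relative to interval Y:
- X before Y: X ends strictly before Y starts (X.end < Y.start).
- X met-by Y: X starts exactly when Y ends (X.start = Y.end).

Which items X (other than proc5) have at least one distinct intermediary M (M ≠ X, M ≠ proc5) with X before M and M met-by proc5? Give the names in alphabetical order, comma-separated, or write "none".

none

Target proc5 = [August 23, August 24].
Intermediaries M with M met-by proc5: none.
Union: none.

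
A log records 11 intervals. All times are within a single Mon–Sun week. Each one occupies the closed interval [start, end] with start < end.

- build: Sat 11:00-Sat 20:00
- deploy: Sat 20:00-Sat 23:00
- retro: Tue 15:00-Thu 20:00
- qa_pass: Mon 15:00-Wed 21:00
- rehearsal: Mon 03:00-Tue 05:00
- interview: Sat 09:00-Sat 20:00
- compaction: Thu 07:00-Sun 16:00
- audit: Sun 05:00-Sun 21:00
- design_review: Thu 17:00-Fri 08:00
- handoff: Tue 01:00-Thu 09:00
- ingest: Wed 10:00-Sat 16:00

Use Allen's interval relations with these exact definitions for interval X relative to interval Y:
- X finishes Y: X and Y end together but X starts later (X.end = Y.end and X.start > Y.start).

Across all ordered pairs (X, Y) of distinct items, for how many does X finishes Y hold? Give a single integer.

Checking all 110 ordered pairs for relation 'finishes'; matching pairs in alphabetical order:
(build, interview): build finishes interview ✓
Count: 1.

1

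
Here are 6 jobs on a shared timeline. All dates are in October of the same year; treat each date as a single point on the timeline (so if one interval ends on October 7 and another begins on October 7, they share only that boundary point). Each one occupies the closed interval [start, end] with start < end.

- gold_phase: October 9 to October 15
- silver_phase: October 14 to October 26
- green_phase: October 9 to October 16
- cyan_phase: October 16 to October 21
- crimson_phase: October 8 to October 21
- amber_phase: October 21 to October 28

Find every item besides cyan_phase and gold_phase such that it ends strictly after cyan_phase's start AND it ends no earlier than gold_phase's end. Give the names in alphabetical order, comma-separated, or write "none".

amber_phase, crimson_phase, silver_phase

Conditions: its end is strictly after cyan_phase's start (X.end > October 16) AND its end is no earlier than gold_phase's end (X.end >= October 15).
amber_phase: end October 28 > October 16? ✓; end October 28 >= October 15? ✓ → yes.
crimson_phase: end October 21 > October 16? ✓; end October 21 >= October 15? ✓ → yes.
green_phase: end October 16 > October 16? ✗; end October 16 >= October 15? ✓ → no.
silver_phase: end October 26 > October 16? ✓; end October 26 >= October 15? ✓ → yes.
Result: amber_phase, crimson_phase, silver_phase.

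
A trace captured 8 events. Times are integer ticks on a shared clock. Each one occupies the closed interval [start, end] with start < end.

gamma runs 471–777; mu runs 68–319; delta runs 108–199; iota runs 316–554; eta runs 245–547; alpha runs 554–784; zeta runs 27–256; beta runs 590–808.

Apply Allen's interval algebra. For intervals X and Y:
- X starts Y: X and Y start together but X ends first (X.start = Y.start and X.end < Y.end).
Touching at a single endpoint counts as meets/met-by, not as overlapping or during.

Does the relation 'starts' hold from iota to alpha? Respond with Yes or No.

iota = [316, 554], alpha = [554, 784].
Actual relation of iota to alpha: meets.
Asked whether 'starts' holds → No.

No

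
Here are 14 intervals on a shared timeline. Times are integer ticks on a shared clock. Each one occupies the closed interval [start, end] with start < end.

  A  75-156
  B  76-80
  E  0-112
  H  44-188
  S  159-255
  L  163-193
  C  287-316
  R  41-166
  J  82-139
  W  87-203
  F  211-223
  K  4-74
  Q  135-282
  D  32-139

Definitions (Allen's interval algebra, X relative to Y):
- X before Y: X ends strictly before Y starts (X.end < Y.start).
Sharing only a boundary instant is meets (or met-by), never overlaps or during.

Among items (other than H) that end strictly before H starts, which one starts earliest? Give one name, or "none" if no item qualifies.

none

Target H = [44, 188].
A [75, 156] → during → excluded.
B [76, 80] → during → excluded.
C [287, 316] → after → excluded.
D [32, 139] → overlaps → excluded.
E [0, 112] → overlaps → excluded.
F [211, 223] → after → excluded.
J [82, 139] → during → excluded.
K [4, 74] → overlaps → excluded.
L [163, 193] → overlapped-by → excluded.
Q [135, 282] → overlapped-by → excluded.
R [41, 166] → overlaps → excluded.
S [159, 255] → overlapped-by → excluded.
W [87, 203] → overlapped-by → excluded.
No candidates → none.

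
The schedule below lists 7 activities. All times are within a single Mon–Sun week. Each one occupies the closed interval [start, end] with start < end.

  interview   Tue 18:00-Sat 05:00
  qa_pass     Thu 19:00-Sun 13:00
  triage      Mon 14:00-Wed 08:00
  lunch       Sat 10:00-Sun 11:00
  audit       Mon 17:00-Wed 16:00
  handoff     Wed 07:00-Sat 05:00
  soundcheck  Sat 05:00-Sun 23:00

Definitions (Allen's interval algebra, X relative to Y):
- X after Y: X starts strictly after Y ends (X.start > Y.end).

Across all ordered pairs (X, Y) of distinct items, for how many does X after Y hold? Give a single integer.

8

Checking all 42 ordered pairs for relation 'after'; matching pairs in alphabetical order:
(lunch, audit): lunch after audit ✓
(lunch, handoff): lunch after handoff ✓
(lunch, interview): lunch after interview ✓
(lunch, triage): lunch after triage ✓
(qa_pass, audit): qa_pass after audit ✓
(qa_pass, triage): qa_pass after triage ✓
(soundcheck, audit): soundcheck after audit ✓
(soundcheck, triage): soundcheck after triage ✓
Count: 8.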